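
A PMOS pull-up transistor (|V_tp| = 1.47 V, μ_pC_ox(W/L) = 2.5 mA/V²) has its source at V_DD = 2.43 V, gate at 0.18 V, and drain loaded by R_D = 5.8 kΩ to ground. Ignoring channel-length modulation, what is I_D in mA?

V_SG = V_DD − V_G = 2.43 − 0.18 = 2.25 V, so V_ov = 2.25 − 1.47 = 0.78 V.
Assume saturation: I_D = ½ k_p V_ov² = 0.5 × 2.5 × 0.78² = 0.761 mA, giving V_SD = V_DD − I_D R_D = 2.43 − 0.761 × 5.8 = -1.98 V.
But -1.98 V < V_ov = 0.78 V, so the device is actually in triode.
In triode I_D = k_p[V_ov V_SD − ½ V_SD²] and I_D = (V_DD − V_SD)/R_D. Equating: 7.25 V_SD² − 12.31 V_SD + 2.43 = 0, giving V_SD = 0.228 V (the root below V_ov).
I_D = (2.43 − 0.228) / 5.8 = 0.38 mA.

I_D = 0.380 mA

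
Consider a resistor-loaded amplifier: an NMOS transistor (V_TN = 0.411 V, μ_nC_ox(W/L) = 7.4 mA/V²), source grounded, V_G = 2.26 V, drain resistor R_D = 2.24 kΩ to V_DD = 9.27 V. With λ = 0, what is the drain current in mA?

V_GS = V_G = 2.26 V, so V_ov = 2.26 − 0.411 = 1.85 V.
Assume saturation: I_D = ½ k_n V_ov² = 0.5 × 7.4 × 1.85² = 12.6 mA, giving V_DS = V_DD − I_D R_D = 9.27 − 12.6 × 2.24 = -19.1 V.
But -19.1 V < V_ov = 1.85 V, so the device is actually in triode.
In triode I_D = k_n[V_ov V_DS − ½ V_DS²] and I_D = (V_DD − V_DS)/R_D. Equating: 8.29 V_DS² − 31.65 V_DS + 9.27 = 0, giving V_DS = 0.32 V (the root below V_ov).
I_D = (9.27 − 0.32) / 2.24 = 4 mA.

I_D = 4.00 mA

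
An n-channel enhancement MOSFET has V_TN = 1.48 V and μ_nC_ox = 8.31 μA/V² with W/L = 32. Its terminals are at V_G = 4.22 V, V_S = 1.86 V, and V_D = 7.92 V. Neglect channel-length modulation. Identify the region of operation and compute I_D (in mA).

V_GS = V_G − V_S = 4.22 − 1.86 = 2.36 V; V_DS = V_D − V_S = 7.92 − 1.86 = 6.06 V.
k_n = μ_nC_ox · (W/L) = 0.2659 mA/V².
V_ov = V_GS − V_TN = 2.36 − 1.48 = 0.88 V.
Since V_DS = 6.06 V ≥ V_ov = 0.88 V, the device is in saturation.
I_D = ½ k_n V_ov² = 0.5 × 0.2659 × 0.88² = 0.103 mA.

Saturation; I_D = 0.103 mA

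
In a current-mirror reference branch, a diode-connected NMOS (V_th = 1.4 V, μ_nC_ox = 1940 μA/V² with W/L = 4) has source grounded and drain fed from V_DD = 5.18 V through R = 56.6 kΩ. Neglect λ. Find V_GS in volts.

With gate tied to drain, V_GS = V_DS ≥ V_GS − V_th, so the device is in saturation.
k_n = μ_nC_ox · (W/L) = 7.76 mA/V².
KCL at the drain: ½ k_n (V_GS − V_th)² = (V_DD − V_GS)/R.
Let x = V_GS − 1.4. Then 220 x² + x − 3.78 = 0, giving x = 0.129 V (positive root), so V_GS = 1.53 V.
I_D = (V_DD − V_GS)/R = (5.18 − 1.53) / 56.6 = 0.0645 mA.

V_GS = 1.53 V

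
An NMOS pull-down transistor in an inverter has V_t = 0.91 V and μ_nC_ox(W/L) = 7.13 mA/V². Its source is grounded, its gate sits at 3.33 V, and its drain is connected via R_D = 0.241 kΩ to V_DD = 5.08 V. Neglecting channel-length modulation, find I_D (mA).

I_D = 15.9 mA

V_GS = V_G = 3.33 V, so V_ov = 3.33 − 0.91 = 2.42 V.
Assume saturation: I_D = ½ k_n V_ov² = 0.5 × 7.13 × 2.42² = 20.9 mA, giving V_DS = V_DD − I_D R_D = 5.08 − 20.9 × 0.241 = 0.0484 V.
But 0.0484 V < V_ov = 2.42 V, so the device is actually in triode.
In triode I_D = k_n[V_ov V_DS − ½ V_DS²] and I_D = (V_DD − V_DS)/R_D. Equating: 0.859 V_DS² − 5.158 V_DS + 5.08 = 0, giving V_DS = 1.24 V (the root below V_ov).
I_D = (5.08 − 1.24) / 0.241 = 15.9 mA.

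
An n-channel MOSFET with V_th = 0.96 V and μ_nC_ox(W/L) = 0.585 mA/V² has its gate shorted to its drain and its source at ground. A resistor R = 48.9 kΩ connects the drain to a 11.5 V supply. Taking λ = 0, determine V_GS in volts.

With gate tied to drain, V_GS = V_DS ≥ V_GS − V_th, so the device is in saturation.
KCL at the drain: ½ k_n (V_GS − V_th)² = (V_DD − V_GS)/R.
Let x = V_GS − 0.96. Then 14.3 x² + x − 10.54 = 0, giving x = 0.824 V (positive root), so V_GS = 1.78 V.
I_D = (V_DD − V_GS)/R = (11.5 − 1.78) / 48.9 = 0.199 mA.

V_GS = 1.78 V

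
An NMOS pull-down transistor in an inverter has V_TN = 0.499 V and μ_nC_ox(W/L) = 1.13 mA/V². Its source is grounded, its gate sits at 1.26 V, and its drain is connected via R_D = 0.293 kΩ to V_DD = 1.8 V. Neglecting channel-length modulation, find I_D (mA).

V_GS = V_G = 1.26 V, so V_ov = 1.26 − 0.499 = 0.761 V.
Assume saturation: I_D = ½ k_n V_ov² = 0.5 × 1.13 × 0.761² = 0.327 mA, giving V_DS = V_DD − I_D R_D = 1.8 − 0.327 × 0.293 = 1.7 V.
V_DS = 1.7 V ≥ V_ov = 0.761 V, confirming saturation.

I_D = 0.327 mA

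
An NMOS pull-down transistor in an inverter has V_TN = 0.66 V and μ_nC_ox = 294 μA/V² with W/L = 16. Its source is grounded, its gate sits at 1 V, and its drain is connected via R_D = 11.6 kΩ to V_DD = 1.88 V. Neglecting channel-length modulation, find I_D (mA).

I_D = 0.152 mA

V_GS = V_G = 1 V, so V_ov = 1 − 0.66 = 0.34 V.
k_n = μ_nC_ox · (W/L) = 4.704 mA/V².
Assume saturation: I_D = ½ k_n V_ov² = 0.5 × 4.704 × 0.34² = 0.272 mA, giving V_DS = V_DD − I_D R_D = 1.88 − 0.272 × 11.6 = -1.27 V.
But -1.27 V < V_ov = 0.34 V, so the device is actually in triode.
In triode I_D = k_n[V_ov V_DS − ½ V_DS²] and I_D = (V_DD − V_DS)/R_D. Equating: 27.3 V_DS² − 19.55 V_DS + 1.88 = 0, giving V_DS = 0.114 V (the root below V_ov).
I_D = (1.88 − 0.114) / 11.6 = 0.152 mA.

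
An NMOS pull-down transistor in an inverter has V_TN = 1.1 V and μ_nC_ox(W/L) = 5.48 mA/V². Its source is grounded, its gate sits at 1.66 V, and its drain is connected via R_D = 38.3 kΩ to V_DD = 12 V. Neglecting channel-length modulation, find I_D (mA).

V_GS = V_G = 1.66 V, so V_ov = 1.66 − 1.1 = 0.56 V.
Assume saturation: I_D = ½ k_n V_ov² = 0.5 × 5.48 × 0.56² = 0.859 mA, giving V_DS = V_DD − I_D R_D = 12 − 0.859 × 38.3 = -20.9 V.
But -20.9 V < V_ov = 0.56 V, so the device is actually in triode.
In triode I_D = k_n[V_ov V_DS − ½ V_DS²] and I_D = (V_DD − V_DS)/R_D. Equating: 105 V_DS² − 118.5 V_DS + 12 = 0, giving V_DS = 0.112 V (the root below V_ov).
I_D = (12 − 0.112) / 38.3 = 0.31 mA.

I_D = 0.310 mA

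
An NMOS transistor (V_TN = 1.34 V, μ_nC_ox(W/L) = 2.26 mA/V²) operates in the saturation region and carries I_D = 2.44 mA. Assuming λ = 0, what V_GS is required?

V_GS = 2.81 V

In saturation I_D = ½ k_n (V_GS − V_TN)², so V_GS − V_TN = √(2 I_D / k_n) = √(2 × 2.44 / 2.26) = 1.47 V.
V_GS = 1.34 + 1.47 = 2.81 V.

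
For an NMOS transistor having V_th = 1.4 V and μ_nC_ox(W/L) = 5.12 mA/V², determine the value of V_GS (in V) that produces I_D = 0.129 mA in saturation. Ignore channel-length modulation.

In saturation I_D = ½ k_n (V_GS − V_th)², so V_GS − V_th = √(2 I_D / k_n) = √(2 × 0.129 / 5.12) = 0.224 V.
V_GS = 1.4 + 0.224 = 1.62 V.

V_GS = 1.62 V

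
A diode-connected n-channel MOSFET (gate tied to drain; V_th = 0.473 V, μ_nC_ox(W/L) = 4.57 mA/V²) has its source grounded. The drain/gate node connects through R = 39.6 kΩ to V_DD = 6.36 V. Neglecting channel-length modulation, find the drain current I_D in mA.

I_D = 0.142 mA

With gate tied to drain, V_GS = V_DS ≥ V_GS − V_th, so the device is in saturation.
KCL at the drain: ½ k_n (V_GS − V_th)² = (V_DD − V_GS)/R.
Let x = V_GS − 0.473. Then 90.5 x² + x − 5.887 = 0, giving x = 0.25 V (positive root), so V_GS = 0.723 V.
I_D = (V_DD − V_GS)/R = (6.36 − 0.723) / 39.6 = 0.142 mA.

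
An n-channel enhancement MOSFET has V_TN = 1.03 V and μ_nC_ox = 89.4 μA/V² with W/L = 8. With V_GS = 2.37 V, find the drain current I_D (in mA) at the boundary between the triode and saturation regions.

At the boundary V_DS = V_ov = V_GS − V_TN = 2.37 − 1.03 = 1.34 V.
k_n = μ_nC_ox · (W/L) = 0.7152 mA/V².
I_D = ½ k_n V_ov² = 0.5 × 0.7152 × 1.34² = 0.642 mA.

I_D = 0.642 mA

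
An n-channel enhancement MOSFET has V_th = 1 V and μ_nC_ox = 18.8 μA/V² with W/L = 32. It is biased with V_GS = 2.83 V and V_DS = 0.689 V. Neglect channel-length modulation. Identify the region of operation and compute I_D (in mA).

Triode; I_D = 0.616 mA

k_n = μ_nC_ox · (W/L) = 0.6016 mA/V².
V_ov = V_GS − V_th = 2.83 − 1 = 1.83 V.
Since V_DS = 0.689 V < V_ov = 1.83 V, the device is in the triode region.
I_D = k_n [V_ov · V_DS − ½ V_DS²] = 0.6016 × [1.83 × 0.689 − 0.5 × 0.689²] = 0.616 mA.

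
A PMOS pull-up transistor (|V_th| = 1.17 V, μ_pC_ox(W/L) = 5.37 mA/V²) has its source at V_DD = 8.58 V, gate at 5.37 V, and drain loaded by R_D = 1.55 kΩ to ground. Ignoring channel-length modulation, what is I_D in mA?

I_D = 5.18 mA

V_SG = V_DD − V_G = 8.58 − 5.37 = 3.21 V, so V_ov = 3.21 − 1.17 = 2.04 V.
Assume saturation: I_D = ½ k_p V_ov² = 0.5 × 5.37 × 2.04² = 11.2 mA, giving V_SD = V_DD − I_D R_D = 8.58 − 11.2 × 1.55 = -8.74 V.
But -8.74 V < V_ov = 2.04 V, so the device is actually in triode.
In triode I_D = k_p[V_ov V_SD − ½ V_SD²] and I_D = (V_DD − V_SD)/R_D. Equating: 4.16 V_SD² − 17.98 V_SD + 8.58 = 0, giving V_SD = 0.546 V (the root below V_ov).
I_D = (8.58 − 0.546) / 1.55 = 5.18 mA.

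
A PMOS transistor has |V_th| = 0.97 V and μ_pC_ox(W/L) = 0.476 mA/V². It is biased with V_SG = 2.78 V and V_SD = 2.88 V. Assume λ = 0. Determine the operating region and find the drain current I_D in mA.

V_ov = V_SG − |V_th| = 2.78 − 0.97 = 1.81 V.
Since V_SD = 2.88 V ≥ V_ov = 1.81 V, the device is in saturation.
I_D = ½ k_p V_ov² = 0.5 × 0.476 × 1.81² = 0.78 mA.

Saturation; I_D = 0.780 mA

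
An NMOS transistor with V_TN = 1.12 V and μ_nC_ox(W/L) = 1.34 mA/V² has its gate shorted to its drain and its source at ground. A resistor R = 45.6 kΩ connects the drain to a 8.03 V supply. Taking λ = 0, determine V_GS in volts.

With gate tied to drain, V_GS = V_DS ≥ V_GS − V_TN, so the device is in saturation.
KCL at the drain: ½ k_n (V_GS − V_TN)² = (V_DD − V_GS)/R.
Let x = V_GS − 1.12. Then 30.6 x² + x − 6.91 = 0, giving x = 0.459 V (positive root), so V_GS = 1.58 V.
I_D = (V_DD − V_GS)/R = (8.03 − 1.58) / 45.6 = 0.141 mA.

V_GS = 1.58 V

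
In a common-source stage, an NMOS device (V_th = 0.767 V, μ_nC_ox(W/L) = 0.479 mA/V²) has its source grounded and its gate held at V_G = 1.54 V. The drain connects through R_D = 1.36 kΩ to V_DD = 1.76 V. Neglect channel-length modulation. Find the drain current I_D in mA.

V_GS = V_G = 1.54 V, so V_ov = 1.54 − 0.767 = 0.773 V.
Assume saturation: I_D = ½ k_n V_ov² = 0.5 × 0.479 × 0.773² = 0.143 mA, giving V_DS = V_DD − I_D R_D = 1.76 − 0.143 × 1.36 = 1.57 V.
V_DS = 1.57 V ≥ V_ov = 0.773 V, confirming saturation.

I_D = 0.143 mA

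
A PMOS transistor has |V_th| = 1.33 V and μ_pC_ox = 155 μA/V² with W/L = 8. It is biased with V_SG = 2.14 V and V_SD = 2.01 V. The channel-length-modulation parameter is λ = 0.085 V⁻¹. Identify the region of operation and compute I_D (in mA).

k_p = μ_pC_ox · (W/L) = 1.24 mA/V².
V_ov = V_SG − |V_th| = 2.14 − 1.33 = 0.81 V.
Since V_SD = 2.01 V ≥ V_ov = 0.81 V, the device is in saturation.
I_D = ½ k_p V_ov² (1 + λ V_SD) = 0.5 × 1.24 × 0.81² × (1 + 0.085 × 2.01) = 0.476 mA.

Saturation; I_D = 0.476 mA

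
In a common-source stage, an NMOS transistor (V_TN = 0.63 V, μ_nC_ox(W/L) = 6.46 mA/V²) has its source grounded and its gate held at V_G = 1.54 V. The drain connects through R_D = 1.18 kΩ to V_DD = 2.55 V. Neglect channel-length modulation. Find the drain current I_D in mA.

V_GS = V_G = 1.54 V, so V_ov = 1.54 − 0.63 = 0.91 V.
Assume saturation: I_D = ½ k_n V_ov² = 0.5 × 6.46 × 0.91² = 2.67 mA, giving V_DS = V_DD − I_D R_D = 2.55 − 2.67 × 1.18 = -0.606 V.
But -0.606 V < V_ov = 0.91 V, so the device is actually in triode.
In triode I_D = k_n[V_ov V_DS − ½ V_DS²] and I_D = (V_DD − V_DS)/R_D. Equating: 3.81 V_DS² − 7.937 V_DS + 2.55 = 0, giving V_DS = 0.397 V (the root below V_ov).
I_D = (2.55 − 0.397) / 1.18 = 1.82 mA.

I_D = 1.82 mA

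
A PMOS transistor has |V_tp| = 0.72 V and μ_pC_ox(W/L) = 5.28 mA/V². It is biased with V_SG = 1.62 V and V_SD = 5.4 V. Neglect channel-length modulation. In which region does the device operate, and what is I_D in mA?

Saturation; I_D = 2.14 mA

V_ov = V_SG − |V_tp| = 1.62 − 0.72 = 0.9 V.
Since V_SD = 5.4 V ≥ V_ov = 0.9 V, the device is in saturation.
I_D = ½ k_p V_ov² = 0.5 × 5.28 × 0.9² = 2.14 mA.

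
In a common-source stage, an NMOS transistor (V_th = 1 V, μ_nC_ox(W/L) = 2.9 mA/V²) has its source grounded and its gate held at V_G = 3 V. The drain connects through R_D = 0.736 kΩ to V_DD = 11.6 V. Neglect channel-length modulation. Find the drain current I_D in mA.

V_GS = V_G = 3 V, so V_ov = 3 − 1 = 2 V.
Assume saturation: I_D = ½ k_n V_ov² = 0.5 × 2.9 × 2² = 5.8 mA, giving V_DS = V_DD − I_D R_D = 11.6 − 5.8 × 0.736 = 7.33 V.
V_DS = 7.33 V ≥ V_ov = 2 V, confirming saturation.

I_D = 5.80 mA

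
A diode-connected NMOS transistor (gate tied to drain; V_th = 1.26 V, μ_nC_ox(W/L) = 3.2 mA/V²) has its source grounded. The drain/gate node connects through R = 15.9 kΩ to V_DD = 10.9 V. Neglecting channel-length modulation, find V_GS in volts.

V_GS = 1.86 V

With gate tied to drain, V_GS = V_DS ≥ V_GS − V_th, so the device is in saturation.
KCL at the drain: ½ k_n (V_GS − V_th)² = (V_DD − V_GS)/R.
Let x = V_GS − 1.26. Then 25.4 x² + x − 9.64 = 0, giving x = 0.596 V (positive root), so V_GS = 1.86 V.
I_D = (V_DD − V_GS)/R = (10.9 − 1.86) / 15.9 = 0.569 mA.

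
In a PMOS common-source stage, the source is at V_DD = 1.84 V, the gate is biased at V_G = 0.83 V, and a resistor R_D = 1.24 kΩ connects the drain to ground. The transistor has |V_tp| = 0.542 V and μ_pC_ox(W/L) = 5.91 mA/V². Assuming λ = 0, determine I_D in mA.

I_D = 0.647 mA

V_SG = V_DD − V_G = 1.84 − 0.83 = 1.01 V, so V_ov = 1.01 − 0.542 = 0.468 V.
Assume saturation: I_D = ½ k_p V_ov² = 0.5 × 5.91 × 0.468² = 0.647 mA, giving V_SD = V_DD − I_D R_D = 1.84 − 0.647 × 1.24 = 1.04 V.
V_SD = 1.04 V ≥ V_ov = 0.468 V, confirming saturation.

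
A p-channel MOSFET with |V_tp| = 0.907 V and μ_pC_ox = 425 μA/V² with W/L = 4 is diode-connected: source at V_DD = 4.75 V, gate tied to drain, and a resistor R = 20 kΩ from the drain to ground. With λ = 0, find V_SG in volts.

V_SG = 1.35 V

With gate tied to drain, V_SG = V_SD ≥ V_SG − |V_tp|, so the device is in saturation.
k_p = μ_pC_ox · (W/L) = 1.7 mA/V².
KCL at the drain: ½ k_p (V_SG − |V_tp|)² = (V_DD − V_SG)/R.
Let x = V_SG − 0.907. Then 17 x² + x − 3.843 = 0, giving x = 0.447 V (positive root), so V_SG = 1.35 V.
I_D = (V_DD − V_SG)/R = (4.75 − 1.35) / 20 = 0.17 mA.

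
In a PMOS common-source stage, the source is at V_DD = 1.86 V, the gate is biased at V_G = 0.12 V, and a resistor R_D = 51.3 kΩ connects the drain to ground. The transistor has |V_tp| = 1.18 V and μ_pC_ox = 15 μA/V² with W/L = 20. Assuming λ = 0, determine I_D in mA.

I_D = 0.0316 mA

V_SG = V_DD − V_G = 1.86 − 0.12 = 1.74 V, so V_ov = 1.74 − 1.18 = 0.56 V.
k_p = μ_pC_ox · (W/L) = 0.3 mA/V².
Assume saturation: I_D = ½ k_p V_ov² = 0.5 × 0.3 × 0.56² = 0.047 mA, giving V_SD = V_DD − I_D R_D = 1.86 − 0.047 × 51.3 = -0.553 V.
But -0.553 V < V_ov = 0.56 V, so the device is actually in triode.
In triode I_D = k_p[V_ov V_SD − ½ V_SD²] and I_D = (V_DD − V_SD)/R_D. Equating: 7.69 V_SD² − 9.618 V_SD + 1.86 = 0, giving V_SD = 0.239 V (the root below V_ov).
I_D = (1.86 − 0.239) / 51.3 = 0.0316 mA.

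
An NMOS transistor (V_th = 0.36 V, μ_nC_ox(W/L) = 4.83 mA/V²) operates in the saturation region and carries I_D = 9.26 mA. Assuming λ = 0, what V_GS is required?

In saturation I_D = ½ k_n (V_GS − V_th)², so V_GS − V_th = √(2 I_D / k_n) = √(2 × 9.26 / 4.83) = 1.96 V.
V_GS = 0.36 + 1.96 = 2.32 V.

V_GS = 2.32 V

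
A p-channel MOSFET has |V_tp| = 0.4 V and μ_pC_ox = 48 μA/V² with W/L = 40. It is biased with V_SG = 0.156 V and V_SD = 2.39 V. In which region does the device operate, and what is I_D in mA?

V_SG = 0.156 V < |V_tp| = 0.4 V, so the transistor is in cutoff.

Cutoff; I_D = 0 mA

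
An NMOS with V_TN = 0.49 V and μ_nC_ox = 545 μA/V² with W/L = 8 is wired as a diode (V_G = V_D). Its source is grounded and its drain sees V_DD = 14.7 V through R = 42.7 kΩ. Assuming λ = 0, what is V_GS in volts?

With gate tied to drain, V_GS = V_DS ≥ V_GS − V_TN, so the device is in saturation.
k_n = μ_nC_ox · (W/L) = 4.36 mA/V².
KCL at the drain: ½ k_n (V_GS − V_TN)² = (V_DD − V_GS)/R.
Let x = V_GS − 0.49. Then 93.1 x² + x − 14.21 = 0, giving x = 0.385 V (positive root), so V_GS = 0.875 V.
I_D = (V_DD − V_GS)/R = (14.7 − 0.875) / 42.7 = 0.324 mA.

V_GS = 0.875 V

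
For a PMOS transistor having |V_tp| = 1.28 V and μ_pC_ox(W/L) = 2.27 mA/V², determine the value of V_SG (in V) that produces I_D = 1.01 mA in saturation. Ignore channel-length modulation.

In saturation I_D = ½ k_p (V_SG − |V_tp|)², so V_SG − |V_tp| = √(2 I_D / k_p) = √(2 × 1.01 / 2.27) = 0.943 V.
V_SG = 1.28 + 0.943 = 2.22 V.

V_SG = 2.22 V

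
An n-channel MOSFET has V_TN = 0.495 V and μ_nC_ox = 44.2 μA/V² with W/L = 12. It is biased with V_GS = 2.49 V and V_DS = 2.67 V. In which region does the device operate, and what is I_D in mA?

k_n = μ_nC_ox · (W/L) = 0.5304 mA/V².
V_ov = V_GS − V_TN = 2.49 − 0.495 = 2 V.
Since V_DS = 2.67 V ≥ V_ov = 2 V, the device is in saturation.
I_D = ½ k_n V_ov² = 0.5 × 0.5304 × 2² = 1.06 mA.

Saturation; I_D = 1.06 mA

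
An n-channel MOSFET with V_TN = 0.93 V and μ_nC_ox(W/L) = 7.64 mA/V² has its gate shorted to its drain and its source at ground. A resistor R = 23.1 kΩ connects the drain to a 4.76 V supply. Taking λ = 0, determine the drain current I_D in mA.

With gate tied to drain, V_GS = V_DS ≥ V_GS − V_TN, so the device is in saturation.
KCL at the drain: ½ k_n (V_GS − V_TN)² = (V_DD − V_GS)/R.
Let x = V_GS − 0.93. Then 88.2 x² + x − 3.83 = 0, giving x = 0.203 V (positive root), so V_GS = 1.13 V.
I_D = (V_DD − V_GS)/R = (4.76 − 1.13) / 23.1 = 0.157 mA.

I_D = 0.157 mA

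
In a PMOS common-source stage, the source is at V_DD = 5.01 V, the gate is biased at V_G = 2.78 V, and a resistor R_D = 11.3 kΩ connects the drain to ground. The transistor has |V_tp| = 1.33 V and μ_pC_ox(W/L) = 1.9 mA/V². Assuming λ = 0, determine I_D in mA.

I_D = 0.418 mA

V_SG = V_DD − V_G = 5.01 − 2.78 = 2.23 V, so V_ov = 2.23 − 1.33 = 0.9 V.
Assume saturation: I_D = ½ k_p V_ov² = 0.5 × 1.9 × 0.9² = 0.769 mA, giving V_SD = V_DD − I_D R_D = 5.01 − 0.769 × 11.3 = -3.69 V.
But -3.69 V < V_ov = 0.9 V, so the device is actually in triode.
In triode I_D = k_p[V_ov V_SD − ½ V_SD²] and I_D = (V_DD − V_SD)/R_D. Equating: 10.7 V_SD² − 20.32 V_SD + 5.01 = 0, giving V_SD = 0.291 V (the root below V_ov).
I_D = (5.01 − 0.291) / 11.3 = 0.418 mA.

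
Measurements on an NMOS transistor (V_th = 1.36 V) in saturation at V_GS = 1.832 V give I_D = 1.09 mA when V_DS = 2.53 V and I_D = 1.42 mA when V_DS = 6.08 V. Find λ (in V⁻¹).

λ = 0.109 V⁻¹

With V_GS fixed, I_D ∝ (1 + λ V_DS) in saturation, so I_D2/I_D1 = (1 + λ V_DS2)/(1 + λ V_DS1).
1.42/1.09 = 1.303 = (1 + 6.08 λ)/(1 + 2.53 λ).
Solving: λ (I_D1 V_DS2 − I_D2 V_DS1) = I_D2 − I_D1, so λ = (1.42 − 1.09) / (1.09 × 6.08 − 1.42 × 2.53) = 0.33 / 3.03 = 0.109 V⁻¹.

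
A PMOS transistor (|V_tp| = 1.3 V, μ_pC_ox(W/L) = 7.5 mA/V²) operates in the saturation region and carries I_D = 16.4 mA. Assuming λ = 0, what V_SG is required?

In saturation I_D = ½ k_p (V_SG − |V_tp|)², so V_SG − |V_tp| = √(2 I_D / k_p) = √(2 × 16.4 / 7.5) = 2.09 V.
V_SG = 1.3 + 2.09 = 3.39 V.

V_SG = 3.39 V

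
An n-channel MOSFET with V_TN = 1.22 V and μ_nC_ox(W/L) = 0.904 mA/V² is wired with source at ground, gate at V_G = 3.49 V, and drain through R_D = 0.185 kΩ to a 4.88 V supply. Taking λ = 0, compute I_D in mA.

I_D = 2.33 mA

V_GS = V_G = 3.49 V, so V_ov = 3.49 − 1.22 = 2.27 V.
Assume saturation: I_D = ½ k_n V_ov² = 0.5 × 0.904 × 2.27² = 2.33 mA, giving V_DS = V_DD − I_D R_D = 4.88 − 2.33 × 0.185 = 4.45 V.
V_DS = 4.45 V ≥ V_ov = 2.27 V, confirming saturation.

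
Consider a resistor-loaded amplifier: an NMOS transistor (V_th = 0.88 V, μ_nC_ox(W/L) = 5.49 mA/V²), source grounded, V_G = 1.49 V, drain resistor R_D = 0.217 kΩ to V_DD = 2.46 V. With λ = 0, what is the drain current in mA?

V_GS = V_G = 1.49 V, so V_ov = 1.49 − 0.88 = 0.61 V.
Assume saturation: I_D = ½ k_n V_ov² = 0.5 × 5.49 × 0.61² = 1.02 mA, giving V_DS = V_DD − I_D R_D = 2.46 − 1.02 × 0.217 = 2.24 V.
V_DS = 2.24 V ≥ V_ov = 0.61 V, confirming saturation.

I_D = 1.02 mA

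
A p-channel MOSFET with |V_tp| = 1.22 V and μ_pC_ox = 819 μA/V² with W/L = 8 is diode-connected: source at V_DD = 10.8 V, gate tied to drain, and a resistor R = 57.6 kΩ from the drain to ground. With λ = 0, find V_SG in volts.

V_SG = 1.44 V

With gate tied to drain, V_SG = V_SD ≥ V_SG − |V_tp|, so the device is in saturation.
k_p = μ_pC_ox · (W/L) = 6.552 mA/V².
KCL at the drain: ½ k_p (V_SG − |V_tp|)² = (V_DD − V_SG)/R.
Let x = V_SG − 1.22. Then 189 x² + x − 9.58 = 0, giving x = 0.223 V (positive root), so V_SG = 1.44 V.
I_D = (V_DD − V_SG)/R = (10.8 − 1.44) / 57.6 = 0.162 mA.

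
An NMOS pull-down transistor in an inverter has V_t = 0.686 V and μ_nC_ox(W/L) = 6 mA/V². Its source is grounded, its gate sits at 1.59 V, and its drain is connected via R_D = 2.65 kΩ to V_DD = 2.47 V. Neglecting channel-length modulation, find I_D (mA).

I_D = 0.865 mA

V_GS = V_G = 1.59 V, so V_ov = 1.59 − 0.686 = 0.904 V.
Assume saturation: I_D = ½ k_n V_ov² = 0.5 × 6 × 0.904² = 2.45 mA, giving V_DS = V_DD − I_D R_D = 2.47 − 2.45 × 2.65 = -4.03 V.
But -4.03 V < V_ov = 0.904 V, so the device is actually in triode.
In triode I_D = k_n[V_ov V_DS − ½ V_DS²] and I_D = (V_DD − V_DS)/R_D. Equating: 7.95 V_DS² − 15.37 V_DS + 2.47 = 0, giving V_DS = 0.177 V (the root below V_ov).
I_D = (2.47 − 0.177) / 2.65 = 0.865 mA.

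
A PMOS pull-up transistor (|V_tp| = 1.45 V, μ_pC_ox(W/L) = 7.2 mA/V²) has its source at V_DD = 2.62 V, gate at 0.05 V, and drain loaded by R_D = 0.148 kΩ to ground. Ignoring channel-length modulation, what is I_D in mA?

I_D = 4.52 mA

V_SG = V_DD − V_G = 2.62 − 0.05 = 2.57 V, so V_ov = 2.57 − 1.45 = 1.12 V.
Assume saturation: I_D = ½ k_p V_ov² = 0.5 × 7.2 × 1.12² = 4.52 mA, giving V_SD = V_DD − I_D R_D = 2.62 − 4.52 × 0.148 = 1.95 V.
V_SD = 1.95 V ≥ V_ov = 1.12 V, confirming saturation.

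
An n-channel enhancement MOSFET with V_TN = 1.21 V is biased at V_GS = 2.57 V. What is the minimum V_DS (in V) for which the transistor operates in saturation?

V_DS,sat = 1.36 V

The boundary between triode and saturation is V_DS = V_GS − V_TN = V_ov.
V_ov = 2.57 − 1.21 = 1.36 V.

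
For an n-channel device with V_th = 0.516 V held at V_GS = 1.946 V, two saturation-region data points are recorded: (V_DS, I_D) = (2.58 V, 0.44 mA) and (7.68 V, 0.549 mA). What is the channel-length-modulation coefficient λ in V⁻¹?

λ = 0.0555 V⁻¹

With V_GS fixed, I_D ∝ (1 + λ V_DS) in saturation, so I_D2/I_D1 = (1 + λ V_DS2)/(1 + λ V_DS1).
0.549/0.44 = 1.248 = (1 + 7.68 λ)/(1 + 2.58 λ).
Solving: λ (I_D1 V_DS2 − I_D2 V_DS1) = I_D2 − I_D1, so λ = (0.549 − 0.44) / (0.44 × 7.68 − 0.549 × 2.58) = 0.109 / 1.96 = 0.0555 V⁻¹.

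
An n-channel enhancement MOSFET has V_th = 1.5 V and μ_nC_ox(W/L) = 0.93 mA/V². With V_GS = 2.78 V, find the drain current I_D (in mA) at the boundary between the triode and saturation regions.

At the boundary V_DS = V_ov = V_GS − V_th = 2.78 − 1.5 = 1.28 V.
I_D = ½ k_n V_ov² = 0.5 × 0.93 × 1.28² = 0.762 mA.

I_D = 0.762 mA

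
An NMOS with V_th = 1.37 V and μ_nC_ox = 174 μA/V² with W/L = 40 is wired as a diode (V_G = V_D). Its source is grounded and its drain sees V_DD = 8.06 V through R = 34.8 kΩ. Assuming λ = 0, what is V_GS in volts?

With gate tied to drain, V_GS = V_DS ≥ V_GS − V_th, so the device is in saturation.
k_n = μ_nC_ox · (W/L) = 6.96 mA/V².
KCL at the drain: ½ k_n (V_GS − V_th)² = (V_DD − V_GS)/R.
Let x = V_GS − 1.37. Then 121 x² + x − 6.69 = 0, giving x = 0.231 V (positive root), so V_GS = 1.6 V.
I_D = (V_DD − V_GS)/R = (8.06 − 1.6) / 34.8 = 0.186 mA.

V_GS = 1.60 V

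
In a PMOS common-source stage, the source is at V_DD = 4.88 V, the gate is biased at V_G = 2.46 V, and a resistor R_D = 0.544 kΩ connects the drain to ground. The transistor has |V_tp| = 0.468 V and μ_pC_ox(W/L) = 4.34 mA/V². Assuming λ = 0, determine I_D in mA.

V_SG = V_DD − V_G = 4.88 − 2.46 = 2.42 V, so V_ov = 2.42 − 0.468 = 1.95 V.
Assume saturation: I_D = ½ k_p V_ov² = 0.5 × 4.34 × 1.95² = 8.27 mA, giving V_SD = V_DD − I_D R_D = 4.88 − 8.27 × 0.544 = 0.382 V.
But 0.382 V < V_ov = 1.95 V, so the device is actually in triode.
In triode I_D = k_p[V_ov V_SD − ½ V_SD²] and I_D = (V_DD − V_SD)/R_D. Equating: 1.18 V_SD² − 5.609 V_SD + 4.88 = 0, giving V_SD = 1.15 V (the root below V_ov).
I_D = (4.88 − 1.15) / 0.544 = 6.86 mA.

I_D = 6.86 mA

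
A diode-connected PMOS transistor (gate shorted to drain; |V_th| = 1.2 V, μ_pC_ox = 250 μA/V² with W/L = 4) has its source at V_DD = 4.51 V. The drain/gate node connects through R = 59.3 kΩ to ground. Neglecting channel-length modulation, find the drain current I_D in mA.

With gate tied to drain, V_SG = V_SD ≥ V_SG − |V_th|, so the device is in saturation.
k_p = μ_pC_ox · (W/L) = 1 mA/V².
KCL at the drain: ½ k_p (V_SG − |V_th|)² = (V_DD − V_SG)/R.
Let x = V_SG − 1.2. Then 29.6 x² + x − 3.31 = 0, giving x = 0.318 V (positive root), so V_SG = 1.52 V.
I_D = (V_DD − V_SG)/R = (4.51 − 1.52) / 59.3 = 0.0505 mA.

I_D = 0.0505 mA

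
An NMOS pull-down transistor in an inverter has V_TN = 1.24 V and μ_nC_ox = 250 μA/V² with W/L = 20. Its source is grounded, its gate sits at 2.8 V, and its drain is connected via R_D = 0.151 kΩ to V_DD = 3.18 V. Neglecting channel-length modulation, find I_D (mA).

V_GS = V_G = 2.8 V, so V_ov = 2.8 − 1.24 = 1.56 V.
k_n = μ_nC_ox · (W/L) = 5 mA/V².
Assume saturation: I_D = ½ k_n V_ov² = 0.5 × 5 × 1.56² = 6.08 mA, giving V_DS = V_DD − I_D R_D = 3.18 − 6.08 × 0.151 = 2.26 V.
V_DS = 2.26 V ≥ V_ov = 1.56 V, confirming saturation.

I_D = 6.08 mA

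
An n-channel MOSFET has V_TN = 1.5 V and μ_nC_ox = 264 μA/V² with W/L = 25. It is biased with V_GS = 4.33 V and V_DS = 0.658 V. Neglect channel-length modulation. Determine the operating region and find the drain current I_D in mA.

k_n = μ_nC_ox · (W/L) = 6.6 mA/V².
V_ov = V_GS − V_TN = 4.33 − 1.5 = 2.83 V.
Since V_DS = 0.658 V < V_ov = 2.83 V, the device is in the triode region.
I_D = k_n [V_ov · V_DS − ½ V_DS²] = 6.6 × [2.83 × 0.658 − 0.5 × 0.658²] = 10.9 mA.

Triode; I_D = 10.9 mA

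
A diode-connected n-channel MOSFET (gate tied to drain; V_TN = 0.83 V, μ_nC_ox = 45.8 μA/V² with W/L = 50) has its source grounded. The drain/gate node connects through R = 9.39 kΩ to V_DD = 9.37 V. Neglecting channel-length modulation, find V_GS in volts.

V_GS = 1.68 V

With gate tied to drain, V_GS = V_DS ≥ V_GS − V_TN, so the device is in saturation.
k_n = μ_nC_ox · (W/L) = 2.29 mA/V².
KCL at the drain: ½ k_n (V_GS − V_TN)² = (V_DD − V_GS)/R.
Let x = V_GS − 0.83. Then 10.8 x² + x − 8.54 = 0, giving x = 0.846 V (positive root), so V_GS = 1.68 V.
I_D = (V_DD − V_GS)/R = (9.37 − 1.68) / 9.39 = 0.819 mA.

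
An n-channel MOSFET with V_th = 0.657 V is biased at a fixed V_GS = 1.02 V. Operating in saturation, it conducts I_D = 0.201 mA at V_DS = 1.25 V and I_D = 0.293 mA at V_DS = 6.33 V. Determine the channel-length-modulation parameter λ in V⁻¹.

With V_GS fixed, I_D ∝ (1 + λ V_DS) in saturation, so I_D2/I_D1 = (1 + λ V_DS2)/(1 + λ V_DS1).
0.293/0.201 = 1.458 = (1 + 6.33 λ)/(1 + 1.25 λ).
Solving: λ (I_D1 V_DS2 − I_D2 V_DS1) = I_D2 − I_D1, so λ = (0.293 − 0.201) / (0.201 × 6.33 − 0.293 × 1.25) = 0.092 / 0.906 = 0.102 V⁻¹.

λ = 0.102 V⁻¹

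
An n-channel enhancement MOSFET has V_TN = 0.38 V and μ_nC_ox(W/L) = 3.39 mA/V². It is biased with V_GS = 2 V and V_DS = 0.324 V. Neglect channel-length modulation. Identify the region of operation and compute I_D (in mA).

Triode; I_D = 1.60 mA

V_ov = V_GS − V_TN = 2 − 0.38 = 1.62 V.
Since V_DS = 0.324 V < V_ov = 1.62 V, the device is in the triode region.
I_D = k_n [V_ov · V_DS − ½ V_DS²] = 3.39 × [1.62 × 0.324 − 0.5 × 0.324²] = 1.6 mA.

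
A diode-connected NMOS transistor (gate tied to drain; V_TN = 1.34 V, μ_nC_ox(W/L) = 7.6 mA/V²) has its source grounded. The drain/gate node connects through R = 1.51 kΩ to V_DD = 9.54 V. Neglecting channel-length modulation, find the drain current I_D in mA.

With gate tied to drain, V_GS = V_DS ≥ V_GS − V_TN, so the device is in saturation.
KCL at the drain: ½ k_n (V_GS − V_TN)² = (V_DD − V_GS)/R.
Let x = V_GS − 1.34. Then 5.74 x² + x − 8.2 = 0, giving x = 1.11 V (positive root), so V_GS = 2.45 V.
I_D = (V_DD − V_GS)/R = (9.54 − 2.45) / 1.51 = 4.69 mA.

I_D = 4.69 mA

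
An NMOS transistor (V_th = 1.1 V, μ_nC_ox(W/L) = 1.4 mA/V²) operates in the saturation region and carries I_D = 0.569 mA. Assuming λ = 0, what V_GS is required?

V_GS = 2.00 V

In saturation I_D = ½ k_n (V_GS − V_th)², so V_GS − V_th = √(2 I_D / k_n) = √(2 × 0.569 / 1.4) = 0.902 V.
V_GS = 1.1 + 0.902 = 2 V.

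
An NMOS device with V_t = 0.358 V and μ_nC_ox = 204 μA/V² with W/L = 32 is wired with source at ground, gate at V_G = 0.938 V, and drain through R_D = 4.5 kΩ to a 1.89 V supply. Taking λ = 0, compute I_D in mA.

I_D = 0.394 mA

V_GS = V_G = 0.938 V, so V_ov = 0.938 − 0.358 = 0.58 V.
k_n = μ_nC_ox · (W/L) = 6.528 mA/V².
Assume saturation: I_D = ½ k_n V_ov² = 0.5 × 6.528 × 0.58² = 1.1 mA, giving V_DS = V_DD − I_D R_D = 1.89 − 1.1 × 4.5 = -3.05 V.
But -3.05 V < V_ov = 0.58 V, so the device is actually in triode.
In triode I_D = k_n[V_ov V_DS − ½ V_DS²] and I_D = (V_DD − V_DS)/R_D. Equating: 14.7 V_DS² − 18.04 V_DS + 1.89 = 0, giving V_DS = 0.116 V (the root below V_ov).
I_D = (1.89 − 0.116) / 4.5 = 0.394 mA.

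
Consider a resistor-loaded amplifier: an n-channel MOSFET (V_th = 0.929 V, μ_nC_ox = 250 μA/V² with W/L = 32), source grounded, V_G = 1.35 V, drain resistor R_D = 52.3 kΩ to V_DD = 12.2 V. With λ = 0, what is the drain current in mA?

I_D = 0.232 mA

V_GS = V_G = 1.35 V, so V_ov = 1.35 − 0.929 = 0.421 V.
k_n = μ_nC_ox · (W/L) = 8 mA/V².
Assume saturation: I_D = ½ k_n V_ov² = 0.5 × 8 × 0.421² = 0.709 mA, giving V_DS = V_DD − I_D R_D = 12.2 − 0.709 × 52.3 = -24.9 V.
But -24.9 V < V_ov = 0.421 V, so the device is actually in triode.
In triode I_D = k_n[V_ov V_DS − ½ V_DS²] and I_D = (V_DD − V_DS)/R_D. Equating: 209 V_DS² − 177.1 V_DS + 12.2 = 0, giving V_DS = 0.0756 V (the root below V_ov).
I_D = (12.2 − 0.0756) / 52.3 = 0.232 mA.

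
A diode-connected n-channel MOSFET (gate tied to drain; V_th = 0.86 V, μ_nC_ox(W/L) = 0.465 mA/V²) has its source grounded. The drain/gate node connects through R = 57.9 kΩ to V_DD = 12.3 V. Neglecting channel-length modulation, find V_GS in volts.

V_GS = 1.75 V

With gate tied to drain, V_GS = V_DS ≥ V_GS − V_th, so the device is in saturation.
KCL at the drain: ½ k_n (V_GS − V_th)² = (V_DD − V_GS)/R.
Let x = V_GS − 0.86. Then 13.5 x² + x − 11.44 = 0, giving x = 0.885 V (positive root), so V_GS = 1.75 V.
I_D = (V_DD − V_GS)/R = (12.3 − 1.75) / 57.9 = 0.182 mA.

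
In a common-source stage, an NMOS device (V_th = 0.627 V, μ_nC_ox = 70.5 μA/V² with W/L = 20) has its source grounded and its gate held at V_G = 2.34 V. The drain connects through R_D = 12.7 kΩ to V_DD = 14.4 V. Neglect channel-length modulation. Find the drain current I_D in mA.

V_GS = V_G = 2.34 V, so V_ov = 2.34 − 0.627 = 1.71 V.
k_n = μ_nC_ox · (W/L) = 1.41 mA/V².
Assume saturation: I_D = ½ k_n V_ov² = 0.5 × 1.41 × 1.71² = 2.07 mA, giving V_DS = V_DD − I_D R_D = 14.4 − 2.07 × 12.7 = -11.9 V.
But -11.9 V < V_ov = 1.71 V, so the device is actually in triode.
In triode I_D = k_n[V_ov V_DS − ½ V_DS²] and I_D = (V_DD − V_DS)/R_D. Equating: 8.95 V_DS² − 31.67 V_DS + 14.4 = 0, giving V_DS = 0.536 V (the root below V_ov).
I_D = (14.4 − 0.536) / 12.7 = 1.09 mA.

I_D = 1.09 mA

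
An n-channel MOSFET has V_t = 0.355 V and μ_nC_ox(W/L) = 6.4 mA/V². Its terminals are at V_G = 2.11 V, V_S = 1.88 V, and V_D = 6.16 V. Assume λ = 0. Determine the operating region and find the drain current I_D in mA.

V_GS = V_G − V_S = 2.11 − 1.88 = 0.23 V; V_DS = V_D − V_S = 6.16 − 1.88 = 4.28 V.
V_GS = 0.23 V < V_t = 0.355 V, so the transistor is in cutoff.

Cutoff; I_D = 0 mA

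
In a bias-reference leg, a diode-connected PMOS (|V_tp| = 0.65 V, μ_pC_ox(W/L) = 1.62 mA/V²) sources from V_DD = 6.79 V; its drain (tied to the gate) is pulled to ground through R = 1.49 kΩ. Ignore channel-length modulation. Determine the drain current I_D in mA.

With gate tied to drain, V_SG = V_SD ≥ V_SG − |V_tp|, so the device is in saturation.
KCL at the drain: ½ k_p (V_SG − |V_tp|)² = (V_DD − V_SG)/R.
Let x = V_SG − 0.65. Then 1.21 x² + x − 6.14 = 0, giving x = 1.88 V (positive root), so V_SG = 2.53 V.
I_D = (V_DD − V_SG)/R = (6.79 − 2.53) / 1.49 = 2.86 mA.

I_D = 2.86 mA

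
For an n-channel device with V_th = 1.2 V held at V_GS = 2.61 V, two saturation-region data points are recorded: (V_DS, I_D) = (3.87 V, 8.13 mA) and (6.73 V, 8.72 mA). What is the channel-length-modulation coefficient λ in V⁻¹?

λ = 0.0281 V⁻¹

With V_GS fixed, I_D ∝ (1 + λ V_DS) in saturation, so I_D2/I_D1 = (1 + λ V_DS2)/(1 + λ V_DS1).
8.72/8.13 = 1.073 = (1 + 6.73 λ)/(1 + 3.87 λ).
Solving: λ (I_D1 V_DS2 − I_D2 V_DS1) = I_D2 − I_D1, so λ = (8.72 − 8.13) / (8.13 × 6.73 − 8.72 × 3.87) = 0.59 / 21 = 0.0281 V⁻¹.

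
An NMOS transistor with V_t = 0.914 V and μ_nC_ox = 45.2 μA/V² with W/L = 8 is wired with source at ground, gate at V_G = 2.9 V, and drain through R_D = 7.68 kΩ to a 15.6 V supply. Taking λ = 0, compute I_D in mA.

V_GS = V_G = 2.9 V, so V_ov = 2.9 − 0.914 = 1.99 V.
k_n = μ_nC_ox · (W/L) = 0.3616 mA/V².
Assume saturation: I_D = ½ k_n V_ov² = 0.5 × 0.3616 × 1.99² = 0.713 mA, giving V_DS = V_DD − I_D R_D = 15.6 − 0.713 × 7.68 = 10.1 V.
V_DS = 10.1 V ≥ V_ov = 1.99 V, confirming saturation.

I_D = 0.713 mA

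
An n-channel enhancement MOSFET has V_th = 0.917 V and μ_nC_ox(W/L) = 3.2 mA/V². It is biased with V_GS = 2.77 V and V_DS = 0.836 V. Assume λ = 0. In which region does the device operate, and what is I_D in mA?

Triode; I_D = 3.84 mA

V_ov = V_GS − V_th = 2.77 − 0.917 = 1.85 V.
Since V_DS = 0.836 V < V_ov = 1.85 V, the device is in the triode region.
I_D = k_n [V_ov · V_DS − ½ V_DS²] = 3.2 × [1.85 × 0.836 − 0.5 × 0.836²] = 3.84 mA.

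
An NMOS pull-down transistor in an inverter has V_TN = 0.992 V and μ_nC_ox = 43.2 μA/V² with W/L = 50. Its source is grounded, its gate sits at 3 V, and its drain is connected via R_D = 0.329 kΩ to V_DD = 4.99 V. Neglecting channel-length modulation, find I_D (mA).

I_D = 4.35 mA

V_GS = V_G = 3 V, so V_ov = 3 − 0.992 = 2.01 V.
k_n = μ_nC_ox · (W/L) = 2.16 mA/V².
Assume saturation: I_D = ½ k_n V_ov² = 0.5 × 2.16 × 2.01² = 4.35 mA, giving V_DS = V_DD − I_D R_D = 4.99 − 4.35 × 0.329 = 3.56 V.
V_DS = 3.56 V ≥ V_ov = 2.01 V, confirming saturation.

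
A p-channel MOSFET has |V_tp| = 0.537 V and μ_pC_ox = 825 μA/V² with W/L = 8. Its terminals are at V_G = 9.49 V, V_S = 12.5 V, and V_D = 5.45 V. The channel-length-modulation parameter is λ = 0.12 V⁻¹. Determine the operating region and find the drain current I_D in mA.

Saturation; I_D = 37.3 mA

V_SG = V_S − V_G = 12.5 − 9.49 = 3.01 V; V_SD = V_S − V_D = 12.5 − 5.45 = 7.05 V.
k_p = μ_pC_ox · (W/L) = 6.6 mA/V².
V_ov = V_SG − |V_tp| = 3.01 − 0.537 = 2.47 V.
Since V_SD = 7.05 V ≥ V_ov = 2.47 V, the device is in saturation.
I_D = ½ k_p V_ov² (1 + λ V_SD) = 0.5 × 6.6 × 2.47² × (1 + 0.12 × 7.05) = 37.3 mA.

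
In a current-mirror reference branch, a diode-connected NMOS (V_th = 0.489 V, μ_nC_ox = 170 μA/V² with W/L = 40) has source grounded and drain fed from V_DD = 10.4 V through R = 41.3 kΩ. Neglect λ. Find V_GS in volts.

With gate tied to drain, V_GS = V_DS ≥ V_GS − V_th, so the device is in saturation.
k_n = μ_nC_ox · (W/L) = 6.8 mA/V².
KCL at the drain: ½ k_n (V_GS − V_th)² = (V_DD − V_GS)/R.
Let x = V_GS − 0.489. Then 140 x² + x − 9.911 = 0, giving x = 0.262 V (positive root), so V_GS = 0.751 V.
I_D = (V_DD − V_GS)/R = (10.4 − 0.751) / 41.3 = 0.234 mA.

V_GS = 0.751 V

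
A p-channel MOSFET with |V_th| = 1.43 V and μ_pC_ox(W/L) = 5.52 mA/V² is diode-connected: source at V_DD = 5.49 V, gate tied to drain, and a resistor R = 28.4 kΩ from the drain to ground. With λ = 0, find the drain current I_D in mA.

I_D = 0.135 mA

With gate tied to drain, V_SG = V_SD ≥ V_SG − |V_th|, so the device is in saturation.
KCL at the drain: ½ k_p (V_SG − |V_th|)² = (V_DD − V_SG)/R.
Let x = V_SG − 1.43. Then 78.4 x² + x − 4.06 = 0, giving x = 0.221 V (positive root), so V_SG = 1.65 V.
I_D = (V_DD − V_SG)/R = (5.49 − 1.65) / 28.4 = 0.135 mA.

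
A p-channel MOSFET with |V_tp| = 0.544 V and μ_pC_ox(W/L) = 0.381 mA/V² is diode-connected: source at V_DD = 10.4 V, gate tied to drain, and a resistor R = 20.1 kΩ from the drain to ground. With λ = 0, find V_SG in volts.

With gate tied to drain, V_SG = V_SD ≥ V_SG − |V_tp|, so the device is in saturation.
KCL at the drain: ½ k_p (V_SG − |V_tp|)² = (V_DD − V_SG)/R.
Let x = V_SG − 0.544. Then 3.83 x² + x − 9.856 = 0, giving x = 1.48 V (positive root), so V_SG = 2.02 V.
I_D = (V_DD − V_SG)/R = (10.4 − 2.02) / 20.1 = 0.417 mA.

V_SG = 2.02 V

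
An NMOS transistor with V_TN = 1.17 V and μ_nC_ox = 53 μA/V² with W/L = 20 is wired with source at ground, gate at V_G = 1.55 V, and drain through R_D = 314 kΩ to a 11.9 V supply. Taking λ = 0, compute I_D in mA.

I_D = 0.0376 mA

V_GS = V_G = 1.55 V, so V_ov = 1.55 − 1.17 = 0.38 V.
k_n = μ_nC_ox · (W/L) = 1.06 mA/V².
Assume saturation: I_D = ½ k_n V_ov² = 0.5 × 1.06 × 0.38² = 0.0765 mA, giving V_DS = V_DD − I_D R_D = 11.9 − 0.0765 × 314 = -12.1 V.
But -12.1 V < V_ov = 0.38 V, so the device is actually in triode.
In triode I_D = k_n[V_ov V_DS − ½ V_DS²] and I_D = (V_DD − V_DS)/R_D. Equating: 166 V_DS² − 127.5 V_DS + 11.9 = 0, giving V_DS = 0.109 V (the root below V_ov).
I_D = (11.9 − 0.109) / 314 = 0.0376 mA.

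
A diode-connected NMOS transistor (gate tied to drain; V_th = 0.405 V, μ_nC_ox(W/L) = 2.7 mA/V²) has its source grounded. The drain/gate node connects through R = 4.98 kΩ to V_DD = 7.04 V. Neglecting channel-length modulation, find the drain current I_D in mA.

With gate tied to drain, V_GS = V_DS ≥ V_GS − V_th, so the device is in saturation.
KCL at the drain: ½ k_n (V_GS − V_th)² = (V_DD − V_GS)/R.
Let x = V_GS − 0.405. Then 6.72 x² + x − 6.635 = 0, giving x = 0.922 V (positive root), so V_GS = 1.33 V.
I_D = (V_DD − V_GS)/R = (7.04 − 1.33) / 4.98 = 1.15 mA.

I_D = 1.15 mA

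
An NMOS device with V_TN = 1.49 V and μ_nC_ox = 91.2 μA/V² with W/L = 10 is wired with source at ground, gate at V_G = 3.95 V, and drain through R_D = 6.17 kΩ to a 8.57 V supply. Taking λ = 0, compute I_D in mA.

I_D = 1.28 mA

V_GS = V_G = 3.95 V, so V_ov = 3.95 − 1.49 = 2.46 V.
k_n = μ_nC_ox · (W/L) = 0.912 mA/V².
Assume saturation: I_D = ½ k_n V_ov² = 0.5 × 0.912 × 2.46² = 2.76 mA, giving V_DS = V_DD − I_D R_D = 8.57 − 2.76 × 6.17 = -8.46 V.
But -8.46 V < V_ov = 2.46 V, so the device is actually in triode.
In triode I_D = k_n[V_ov V_DS − ½ V_DS²] and I_D = (V_DD − V_DS)/R_D. Equating: 2.81 V_DS² − 14.84 V_DS + 8.57 = 0, giving V_DS = 0.66 V (the root below V_ov).
I_D = (8.57 − 0.66) / 6.17 = 1.28 mA.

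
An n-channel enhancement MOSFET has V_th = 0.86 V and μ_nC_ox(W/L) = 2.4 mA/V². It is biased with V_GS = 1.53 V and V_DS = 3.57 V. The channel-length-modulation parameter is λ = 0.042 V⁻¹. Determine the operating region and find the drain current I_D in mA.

Saturation; I_D = 0.619 mA

V_ov = V_GS − V_th = 1.53 − 0.86 = 0.67 V.
Since V_DS = 3.57 V ≥ V_ov = 0.67 V, the device is in saturation.
I_D = ½ k_n V_ov² (1 + λ V_DS) = 0.5 × 2.4 × 0.67² × (1 + 0.042 × 3.57) = 0.619 mA.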